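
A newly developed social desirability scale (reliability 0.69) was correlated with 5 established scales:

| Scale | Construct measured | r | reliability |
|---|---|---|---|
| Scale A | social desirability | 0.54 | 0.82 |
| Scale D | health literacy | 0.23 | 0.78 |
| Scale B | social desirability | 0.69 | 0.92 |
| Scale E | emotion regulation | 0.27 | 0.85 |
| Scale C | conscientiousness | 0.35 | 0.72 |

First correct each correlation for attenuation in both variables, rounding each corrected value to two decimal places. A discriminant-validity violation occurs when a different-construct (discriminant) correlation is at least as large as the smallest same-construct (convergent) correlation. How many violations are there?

0

Disattenuated r (r / √(r_scale · r_new)):
  Scale A (conv): 0.54 / √(0.82·0.69) = 0.72
  Scale D (disc): 0.23 / √(0.78·0.69) = 0.31
  Scale B (conv): 0.69 / √(0.92·0.69) = 0.87
  Scale E (disc): 0.27 / √(0.85·0.69) = 0.35
  Scale C (disc): 0.35 / √(0.72·0.69) = 0.50
Smallest convergent = 0.72. Discriminant values: 0.31, 0.35, 0.50; count ≥ 0.72 → 0.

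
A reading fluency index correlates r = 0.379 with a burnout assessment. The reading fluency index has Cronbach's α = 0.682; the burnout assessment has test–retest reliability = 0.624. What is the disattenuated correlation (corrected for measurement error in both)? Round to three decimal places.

r_true = r_obs / √(r_xx · r_yy) = 0.379 / √(0.682 × 0.624) = 0.379 / √0.425568 = 0.379 / 0.6524 ≈ 0.581.

0.581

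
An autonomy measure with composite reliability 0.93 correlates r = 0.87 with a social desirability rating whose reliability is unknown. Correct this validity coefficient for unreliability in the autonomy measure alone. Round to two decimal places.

0.90

Single correction: r_c = r_obs / √r_xx = 0.87 / √0.93 = 0.87 / 0.9644 ≈ 0.90.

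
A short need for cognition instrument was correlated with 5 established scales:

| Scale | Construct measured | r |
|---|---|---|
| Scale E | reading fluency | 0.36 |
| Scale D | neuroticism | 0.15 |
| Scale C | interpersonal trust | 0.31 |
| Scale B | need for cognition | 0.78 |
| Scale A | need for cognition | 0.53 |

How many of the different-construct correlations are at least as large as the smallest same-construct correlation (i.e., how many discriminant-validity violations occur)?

Convergent (same construct = need for cognition): Scale B, Scale A.
Smallest convergent = 0.53. Discriminant values: 0.36, 0.15, 0.31; count ≥ 0.53 → 0.

0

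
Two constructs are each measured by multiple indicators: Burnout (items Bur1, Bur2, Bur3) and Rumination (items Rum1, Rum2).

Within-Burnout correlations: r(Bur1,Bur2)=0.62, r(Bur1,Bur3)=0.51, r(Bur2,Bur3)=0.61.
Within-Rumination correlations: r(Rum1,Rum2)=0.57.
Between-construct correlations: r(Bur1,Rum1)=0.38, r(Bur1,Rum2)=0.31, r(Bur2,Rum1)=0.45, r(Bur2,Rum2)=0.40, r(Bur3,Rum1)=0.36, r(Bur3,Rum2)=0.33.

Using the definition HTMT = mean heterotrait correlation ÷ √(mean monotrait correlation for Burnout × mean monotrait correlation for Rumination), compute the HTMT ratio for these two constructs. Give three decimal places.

Mean heterotrait r = 2.23/6 = 0.3717.
Mean within-Bur = 1.74/3 = 0.5800; mean within-Rum = 0.57/1 = 0.5700.
Geometric mean = √(0.5800 × 0.5700) = 0.5750.
HTMT = 0.3717 / 0.5750 = 0.646.

0.646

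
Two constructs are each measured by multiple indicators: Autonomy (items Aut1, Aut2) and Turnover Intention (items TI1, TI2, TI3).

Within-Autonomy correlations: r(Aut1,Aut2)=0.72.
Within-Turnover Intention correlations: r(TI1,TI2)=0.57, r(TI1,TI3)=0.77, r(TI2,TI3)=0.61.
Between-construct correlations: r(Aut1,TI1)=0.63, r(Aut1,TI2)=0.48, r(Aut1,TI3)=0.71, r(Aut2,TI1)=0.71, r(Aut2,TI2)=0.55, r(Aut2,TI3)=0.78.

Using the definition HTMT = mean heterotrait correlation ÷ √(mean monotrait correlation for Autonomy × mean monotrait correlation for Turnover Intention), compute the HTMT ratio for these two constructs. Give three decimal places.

Between-construct mean = 3.86/6 = 0.6433.
Mean within-Aut = 0.72/1 = 0.7200; mean within-TI = 1.95/3 = 0.6500.
Geometric mean = √(0.7200 × 0.6500) = 0.6841.
HTMT = 0.6433 / 0.6841 = 0.940.

0.940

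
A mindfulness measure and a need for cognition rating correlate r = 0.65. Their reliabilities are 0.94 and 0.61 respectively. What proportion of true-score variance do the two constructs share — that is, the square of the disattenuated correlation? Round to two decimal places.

0.74

Disattenuated r = 0.65 / √(0.94 × 0.61) = 0.65 / 0.7572 = 0.8584.
Shared true-score variance = 0.8584² = 0.7369 ≈ 0.74.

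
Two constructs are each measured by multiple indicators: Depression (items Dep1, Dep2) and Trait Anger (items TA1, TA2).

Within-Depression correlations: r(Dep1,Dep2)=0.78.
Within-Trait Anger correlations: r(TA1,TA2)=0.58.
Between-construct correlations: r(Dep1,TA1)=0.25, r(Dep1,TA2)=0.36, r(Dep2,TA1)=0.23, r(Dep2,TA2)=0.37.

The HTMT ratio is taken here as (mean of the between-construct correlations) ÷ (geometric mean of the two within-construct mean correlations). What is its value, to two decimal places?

Mean heterotrait r = 1.21/4 = 0.3025.
Mean within-Dep = 0.78/1 = 0.7800; mean within-TA = 0.58/1 = 0.5800.
Geometric mean = √(0.7800 × 0.5800) = 0.6726.
HTMT = 0.3025 / 0.6726 = 0.45.

0.45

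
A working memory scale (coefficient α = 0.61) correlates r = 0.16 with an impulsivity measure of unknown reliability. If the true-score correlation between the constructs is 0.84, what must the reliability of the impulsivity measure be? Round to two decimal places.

r_true = r_obs / √(r_xx · r_yy) ⇒ 0.84 = 0.16 / √(0.61 · r_yy).
√(0.61 · r_yy) = 0.16 / 0.84 = 0.1905; 0.61 · r_yy = 0.0363; r_yy = 0.0363 / 0.61 ≈ 0.06.

0.06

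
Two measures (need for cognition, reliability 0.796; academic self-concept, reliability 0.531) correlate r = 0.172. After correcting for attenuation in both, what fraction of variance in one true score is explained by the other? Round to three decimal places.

0.070

Disattenuated r = 0.172 / √(0.796 × 0.531) = 0.172 / 0.6501 = 0.2646.
Shared true-score variance = 0.2646² = 0.0700 ≈ 0.070.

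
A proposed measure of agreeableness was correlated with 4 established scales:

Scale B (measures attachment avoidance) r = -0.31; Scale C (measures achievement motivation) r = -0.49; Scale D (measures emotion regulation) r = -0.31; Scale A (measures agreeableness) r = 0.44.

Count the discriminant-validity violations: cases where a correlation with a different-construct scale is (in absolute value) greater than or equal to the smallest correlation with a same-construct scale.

1

Convergent (same construct = agreeableness): Scale A.
Smallest convergent = 0.44. Discriminant |r|: 0.31, 0.49, 0.31; count ≥ 0.44 → 1.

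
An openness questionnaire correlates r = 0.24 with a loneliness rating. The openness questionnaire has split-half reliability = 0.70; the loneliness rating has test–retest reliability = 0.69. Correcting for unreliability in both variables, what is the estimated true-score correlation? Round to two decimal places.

0.35

r_true = r_obs / √(r_xx · r_yy) = 0.24 / √(0.70 × 0.69) = 0.24 / √0.4830 = 0.24 / 0.6950 ≈ 0.35.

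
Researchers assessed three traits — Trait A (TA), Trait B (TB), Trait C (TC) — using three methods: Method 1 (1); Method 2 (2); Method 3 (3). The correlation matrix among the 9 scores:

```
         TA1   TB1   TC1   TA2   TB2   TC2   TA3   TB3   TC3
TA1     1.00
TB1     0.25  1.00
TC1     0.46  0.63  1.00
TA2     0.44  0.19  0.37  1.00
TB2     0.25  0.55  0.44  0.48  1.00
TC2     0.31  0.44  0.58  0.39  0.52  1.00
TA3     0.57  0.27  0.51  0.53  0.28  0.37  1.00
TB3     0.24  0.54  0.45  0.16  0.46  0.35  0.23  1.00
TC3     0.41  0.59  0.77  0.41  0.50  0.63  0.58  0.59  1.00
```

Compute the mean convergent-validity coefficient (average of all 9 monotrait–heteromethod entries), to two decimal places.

0.56

Convergent values: 0.44, 0.57, 0.53, 0.55, 0.54, 0.46, 0.58, 0.77, 0.63; mean = 5.07/9 = 0.56.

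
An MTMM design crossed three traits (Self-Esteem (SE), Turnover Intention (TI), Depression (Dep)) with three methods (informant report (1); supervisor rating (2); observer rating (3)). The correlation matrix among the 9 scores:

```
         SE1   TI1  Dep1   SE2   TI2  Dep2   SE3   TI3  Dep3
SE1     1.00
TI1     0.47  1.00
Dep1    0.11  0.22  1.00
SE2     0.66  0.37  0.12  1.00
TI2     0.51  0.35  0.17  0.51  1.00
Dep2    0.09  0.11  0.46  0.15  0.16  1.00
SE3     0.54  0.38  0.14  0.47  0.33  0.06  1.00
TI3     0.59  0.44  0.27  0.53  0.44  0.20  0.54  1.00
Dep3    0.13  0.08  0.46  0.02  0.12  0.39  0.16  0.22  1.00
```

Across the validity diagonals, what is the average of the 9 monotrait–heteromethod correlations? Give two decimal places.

Convergent values: 0.66, 0.54, 0.47, 0.35, 0.44, 0.44, 0.46, 0.46, 0.39; mean = 4.21/9 = 0.47.

0.47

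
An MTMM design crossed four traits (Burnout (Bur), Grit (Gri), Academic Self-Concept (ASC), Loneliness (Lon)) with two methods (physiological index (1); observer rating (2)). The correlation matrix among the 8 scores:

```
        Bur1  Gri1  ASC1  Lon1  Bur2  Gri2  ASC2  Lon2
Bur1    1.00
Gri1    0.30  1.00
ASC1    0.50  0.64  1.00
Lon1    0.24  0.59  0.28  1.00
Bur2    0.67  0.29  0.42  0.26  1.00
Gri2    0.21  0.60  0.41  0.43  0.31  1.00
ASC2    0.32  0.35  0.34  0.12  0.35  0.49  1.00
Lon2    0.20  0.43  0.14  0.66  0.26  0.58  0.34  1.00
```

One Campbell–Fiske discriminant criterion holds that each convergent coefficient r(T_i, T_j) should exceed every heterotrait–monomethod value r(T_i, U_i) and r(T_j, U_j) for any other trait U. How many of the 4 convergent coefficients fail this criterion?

Each convergent coefficient versus the relevant comparison correlations:
Bur (methods 1·2): 0.67 vs {0.30, 0.31, 0.50, 0.35, 0.24, 0.26} → pass.
Gri (methods 1·2): 0.60 vs {0.30, 0.31, 0.64, 0.49, 0.59, 0.58} → fail.
ASC (methods 1·2): 0.34 vs {0.50, 0.35, 0.64, 0.49, 0.28, 0.34} → fail.
Lon (methods 1·2): 0.66 vs {0.24, 0.26, 0.59, 0.58, 0.28, 0.34} → pass.
2 of 4 fail.

2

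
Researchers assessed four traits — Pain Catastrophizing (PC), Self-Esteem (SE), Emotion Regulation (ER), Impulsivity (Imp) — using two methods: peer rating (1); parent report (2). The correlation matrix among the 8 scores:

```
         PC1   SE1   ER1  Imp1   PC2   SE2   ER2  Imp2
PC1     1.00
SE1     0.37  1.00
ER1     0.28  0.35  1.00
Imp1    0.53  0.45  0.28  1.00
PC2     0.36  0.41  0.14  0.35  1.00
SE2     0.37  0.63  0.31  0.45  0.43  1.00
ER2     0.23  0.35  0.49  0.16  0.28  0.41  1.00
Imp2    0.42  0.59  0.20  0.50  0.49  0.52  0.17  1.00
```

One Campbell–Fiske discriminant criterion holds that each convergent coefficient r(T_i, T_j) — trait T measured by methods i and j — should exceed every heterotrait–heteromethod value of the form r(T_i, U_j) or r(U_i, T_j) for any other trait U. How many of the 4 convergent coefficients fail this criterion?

Checking each validity diagonal entry against its comparison values:
PC (methods 1·2): 0.36 vs {0.37, 0.41, 0.23, 0.14, 0.42, 0.35} → fail.
SE (methods 1·2): 0.63 vs {0.41, 0.37, 0.35, 0.31, 0.59, 0.45} → pass.
ER (methods 1·2): 0.49 vs {0.14, 0.23, 0.31, 0.35, 0.20, 0.16} → pass.
Imp (methods 1·2): 0.50 vs {0.35, 0.42, 0.45, 0.59, 0.16, 0.20} → fail.
2 of 4 fail.

2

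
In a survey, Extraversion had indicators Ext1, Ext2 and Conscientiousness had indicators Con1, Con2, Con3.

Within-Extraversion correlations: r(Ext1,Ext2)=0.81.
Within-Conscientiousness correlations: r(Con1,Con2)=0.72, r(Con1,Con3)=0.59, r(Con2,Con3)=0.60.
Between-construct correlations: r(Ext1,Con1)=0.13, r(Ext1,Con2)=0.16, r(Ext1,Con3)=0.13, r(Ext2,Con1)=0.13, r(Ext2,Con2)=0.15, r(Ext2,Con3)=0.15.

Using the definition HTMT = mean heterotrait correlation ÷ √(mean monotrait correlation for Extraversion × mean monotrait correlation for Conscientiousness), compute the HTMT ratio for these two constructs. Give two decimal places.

0.20

Mean heterotrait r = 0.85/6 = 0.1417.
Mean within-Ext = 0.81/1 = 0.8100; mean within-Con = 1.91/3 = 0.6367.
Geometric mean = √(0.8100 × 0.6367) = 0.7181.
HTMT = 0.1417 / 0.7181 = 0.20.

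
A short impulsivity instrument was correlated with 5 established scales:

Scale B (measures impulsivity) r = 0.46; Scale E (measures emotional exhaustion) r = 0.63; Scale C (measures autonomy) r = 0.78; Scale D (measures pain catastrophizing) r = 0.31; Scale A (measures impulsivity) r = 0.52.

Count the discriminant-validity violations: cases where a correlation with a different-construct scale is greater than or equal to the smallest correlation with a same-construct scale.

Convergent (same construct = impulsivity): Scale B, Scale A.
Smallest convergent = 0.46. Discriminant values: 0.63, 0.78, 0.31; count ≥ 0.46 → 2.

2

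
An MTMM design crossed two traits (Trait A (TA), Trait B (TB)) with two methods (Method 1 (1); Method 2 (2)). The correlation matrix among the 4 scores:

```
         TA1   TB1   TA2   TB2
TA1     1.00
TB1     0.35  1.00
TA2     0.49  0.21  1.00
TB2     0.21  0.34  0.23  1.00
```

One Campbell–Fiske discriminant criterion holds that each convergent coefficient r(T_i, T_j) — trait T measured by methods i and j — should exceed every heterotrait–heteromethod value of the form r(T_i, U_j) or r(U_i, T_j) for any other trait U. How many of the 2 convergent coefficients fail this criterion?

0

Each convergent coefficient versus the relevant comparison correlations:
TA (methods 1·2): 0.49 vs {0.21, 0.21} → pass.
TB (methods 1·2): 0.34 vs {0.21, 0.21} → pass.
0 of 2 fail.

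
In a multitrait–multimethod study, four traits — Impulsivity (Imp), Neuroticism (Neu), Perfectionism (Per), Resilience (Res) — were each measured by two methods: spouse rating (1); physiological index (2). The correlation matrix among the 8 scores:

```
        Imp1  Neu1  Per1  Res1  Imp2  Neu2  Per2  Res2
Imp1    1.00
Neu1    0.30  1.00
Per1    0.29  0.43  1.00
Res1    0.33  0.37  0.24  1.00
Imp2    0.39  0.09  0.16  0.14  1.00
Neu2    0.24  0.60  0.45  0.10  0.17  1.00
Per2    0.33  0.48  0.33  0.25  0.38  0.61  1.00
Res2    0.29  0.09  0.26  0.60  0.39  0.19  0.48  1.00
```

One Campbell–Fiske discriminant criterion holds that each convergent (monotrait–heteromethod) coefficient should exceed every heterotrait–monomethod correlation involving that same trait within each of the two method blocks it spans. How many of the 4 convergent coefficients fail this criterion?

3

Checking each validity diagonal entry against its comparison values:
Imp (methods 1·2): 0.39 vs {0.30, 0.17, 0.29, 0.38, 0.33, 0.39} → fail.
Neu (methods 1·2): 0.60 vs {0.30, 0.17, 0.43, 0.61, 0.37, 0.19} → fail.
Per (methods 1·2): 0.33 vs {0.29, 0.38, 0.43, 0.61, 0.24, 0.48} → fail.
Res (methods 1·2): 0.60 vs {0.33, 0.39, 0.37, 0.19, 0.24, 0.48} → pass.
3 of 4 fail.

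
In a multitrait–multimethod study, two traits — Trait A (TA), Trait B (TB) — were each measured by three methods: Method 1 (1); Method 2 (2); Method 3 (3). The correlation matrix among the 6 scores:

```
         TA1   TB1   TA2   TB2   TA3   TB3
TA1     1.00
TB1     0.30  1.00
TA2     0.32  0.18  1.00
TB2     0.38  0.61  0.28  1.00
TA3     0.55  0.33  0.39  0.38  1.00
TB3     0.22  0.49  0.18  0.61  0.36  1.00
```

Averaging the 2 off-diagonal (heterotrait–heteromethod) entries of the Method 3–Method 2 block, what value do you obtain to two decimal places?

HTHM values (method 3 × method 2): 0.38, 0.18; mean = 0.56/2 = 0.28.

0.28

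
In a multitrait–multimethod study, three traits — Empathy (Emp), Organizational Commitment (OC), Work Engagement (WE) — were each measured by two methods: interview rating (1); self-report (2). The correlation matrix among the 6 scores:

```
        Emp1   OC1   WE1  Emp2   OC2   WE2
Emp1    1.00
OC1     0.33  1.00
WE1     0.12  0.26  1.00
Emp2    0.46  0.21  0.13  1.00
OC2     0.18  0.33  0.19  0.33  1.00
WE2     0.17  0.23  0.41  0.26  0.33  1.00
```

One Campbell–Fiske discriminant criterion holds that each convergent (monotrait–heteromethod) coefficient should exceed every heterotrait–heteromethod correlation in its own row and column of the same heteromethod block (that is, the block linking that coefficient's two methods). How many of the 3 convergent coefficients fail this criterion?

Each convergent coefficient versus the relevant comparison correlations:
Emp (methods 1·2): 0.46 vs {0.18, 0.21, 0.17, 0.13} → pass.
OC (methods 1·2): 0.33 vs {0.21, 0.18, 0.23, 0.19} → pass.
WE (methods 1·2): 0.41 vs {0.13, 0.17, 0.19, 0.23} → pass.
0 of 3 fail.

0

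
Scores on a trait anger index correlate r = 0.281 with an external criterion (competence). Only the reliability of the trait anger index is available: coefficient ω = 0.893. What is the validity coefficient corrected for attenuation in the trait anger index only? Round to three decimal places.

0.297

Single correction: r_c = r_obs / √r_xx = 0.281 / √0.893 = 0.281 / 0.9450 ≈ 0.297.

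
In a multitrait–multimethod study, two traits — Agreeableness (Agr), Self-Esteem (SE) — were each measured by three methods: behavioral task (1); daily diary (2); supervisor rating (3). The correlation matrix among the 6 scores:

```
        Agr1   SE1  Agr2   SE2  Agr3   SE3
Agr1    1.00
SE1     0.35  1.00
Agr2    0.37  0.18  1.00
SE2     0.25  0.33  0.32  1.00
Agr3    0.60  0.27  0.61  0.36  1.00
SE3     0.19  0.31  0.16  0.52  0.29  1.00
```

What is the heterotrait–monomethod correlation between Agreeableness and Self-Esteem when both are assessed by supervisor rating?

0.29

Different traits, same method: r(Agr3, SE3) = 0.29.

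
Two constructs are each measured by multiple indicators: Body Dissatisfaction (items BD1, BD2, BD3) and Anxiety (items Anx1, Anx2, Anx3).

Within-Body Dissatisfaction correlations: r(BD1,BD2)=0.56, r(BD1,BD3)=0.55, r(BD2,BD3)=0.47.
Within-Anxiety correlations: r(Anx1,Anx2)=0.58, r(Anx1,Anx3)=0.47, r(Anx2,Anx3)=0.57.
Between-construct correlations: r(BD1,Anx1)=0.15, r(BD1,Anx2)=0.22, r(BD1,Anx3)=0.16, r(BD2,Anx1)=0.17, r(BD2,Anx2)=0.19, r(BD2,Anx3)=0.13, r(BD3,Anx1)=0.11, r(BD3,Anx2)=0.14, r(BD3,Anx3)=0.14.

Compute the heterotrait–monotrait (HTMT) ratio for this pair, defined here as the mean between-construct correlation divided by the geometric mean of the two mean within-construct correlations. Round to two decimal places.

0.29

Between-construct mean = 1.41/9 = 0.1567.
Mean within-BD = 1.58/3 = 0.5267; mean within-Anx = 1.62/3 = 0.5400.
Geometric mean = √(0.5267 × 0.5400) = 0.5333.
HTMT = 0.1567 / 0.5333 = 0.29.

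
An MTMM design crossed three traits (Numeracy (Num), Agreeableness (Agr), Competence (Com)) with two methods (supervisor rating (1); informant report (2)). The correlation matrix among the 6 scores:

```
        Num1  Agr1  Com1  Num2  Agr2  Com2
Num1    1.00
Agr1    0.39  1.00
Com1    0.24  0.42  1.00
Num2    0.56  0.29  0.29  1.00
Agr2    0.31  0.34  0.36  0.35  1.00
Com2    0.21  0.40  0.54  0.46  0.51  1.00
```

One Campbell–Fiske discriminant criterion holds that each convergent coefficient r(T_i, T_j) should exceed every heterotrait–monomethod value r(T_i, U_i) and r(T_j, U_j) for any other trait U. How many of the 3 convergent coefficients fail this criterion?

Each convergent coefficient versus the relevant comparison correlations:
Num (methods 1·2): 0.56 vs {0.39, 0.35, 0.24, 0.46} → pass.
Agr (methods 1·2): 0.34 vs {0.39, 0.35, 0.42, 0.51} → fail.
Com (methods 1·2): 0.54 vs {0.24, 0.46, 0.42, 0.51} → pass.
1 of 3 fail.

1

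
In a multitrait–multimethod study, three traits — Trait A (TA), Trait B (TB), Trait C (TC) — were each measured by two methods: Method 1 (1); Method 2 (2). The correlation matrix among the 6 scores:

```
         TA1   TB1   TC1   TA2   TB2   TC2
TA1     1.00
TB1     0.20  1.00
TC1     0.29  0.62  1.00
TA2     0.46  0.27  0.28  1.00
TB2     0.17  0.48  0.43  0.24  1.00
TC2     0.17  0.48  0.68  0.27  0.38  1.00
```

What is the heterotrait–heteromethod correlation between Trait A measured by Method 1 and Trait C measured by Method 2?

0.17

Different traits and methods: r(TA1, TC2) = 0.17.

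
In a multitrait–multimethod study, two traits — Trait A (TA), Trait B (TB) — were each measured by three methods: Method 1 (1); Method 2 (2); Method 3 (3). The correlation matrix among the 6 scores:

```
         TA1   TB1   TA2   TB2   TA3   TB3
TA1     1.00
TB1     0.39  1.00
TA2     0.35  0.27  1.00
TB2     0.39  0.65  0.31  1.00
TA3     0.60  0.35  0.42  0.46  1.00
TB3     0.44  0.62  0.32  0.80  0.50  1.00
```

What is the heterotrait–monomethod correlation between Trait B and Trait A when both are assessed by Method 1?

0.39

Different traits, same method: r(TB1, TA1) = 0.39.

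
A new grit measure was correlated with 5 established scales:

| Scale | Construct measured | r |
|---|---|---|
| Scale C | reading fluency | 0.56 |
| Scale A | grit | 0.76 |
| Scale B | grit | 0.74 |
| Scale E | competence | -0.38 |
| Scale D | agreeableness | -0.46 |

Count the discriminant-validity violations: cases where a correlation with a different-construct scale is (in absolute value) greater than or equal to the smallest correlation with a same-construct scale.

Convergent (same construct = grit): Scale A, Scale B.
Smallest convergent = 0.74. Discriminant |r|: 0.56, 0.38, 0.46; count ≥ 0.74 → 0.

0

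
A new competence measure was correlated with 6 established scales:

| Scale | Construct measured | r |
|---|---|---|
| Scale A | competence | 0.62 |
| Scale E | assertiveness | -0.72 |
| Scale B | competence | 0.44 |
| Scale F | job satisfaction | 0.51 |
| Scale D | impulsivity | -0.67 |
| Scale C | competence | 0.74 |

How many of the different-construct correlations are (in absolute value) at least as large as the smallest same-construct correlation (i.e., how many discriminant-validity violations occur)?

Convergent (same construct = competence): Scale A, Scale B, Scale C.
Smallest convergent = 0.44. Discriminant |r|: 0.72, 0.51, 0.67; count ≥ 0.44 → 3.

3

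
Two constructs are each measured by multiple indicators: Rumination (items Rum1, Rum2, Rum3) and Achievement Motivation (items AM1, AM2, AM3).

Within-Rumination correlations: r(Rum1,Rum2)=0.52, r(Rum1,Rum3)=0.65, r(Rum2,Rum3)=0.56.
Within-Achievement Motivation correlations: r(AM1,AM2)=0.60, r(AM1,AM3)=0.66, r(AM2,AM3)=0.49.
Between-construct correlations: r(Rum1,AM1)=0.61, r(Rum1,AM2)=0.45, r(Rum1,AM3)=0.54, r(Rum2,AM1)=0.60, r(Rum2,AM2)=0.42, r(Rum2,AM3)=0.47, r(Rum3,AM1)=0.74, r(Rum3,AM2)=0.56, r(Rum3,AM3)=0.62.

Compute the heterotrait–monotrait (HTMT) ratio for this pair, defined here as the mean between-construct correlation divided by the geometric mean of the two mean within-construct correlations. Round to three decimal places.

Mean between = 5.01/9 = 0.5567.
Mean within-Rum = 1.73/3 = 0.5767; mean within-AM = 1.75/3 = 0.5833.
Geometric mean = √(0.5767 × 0.5833) = 0.5800.
HTMT = 0.5567 / 0.5800 = 0.960.

0.960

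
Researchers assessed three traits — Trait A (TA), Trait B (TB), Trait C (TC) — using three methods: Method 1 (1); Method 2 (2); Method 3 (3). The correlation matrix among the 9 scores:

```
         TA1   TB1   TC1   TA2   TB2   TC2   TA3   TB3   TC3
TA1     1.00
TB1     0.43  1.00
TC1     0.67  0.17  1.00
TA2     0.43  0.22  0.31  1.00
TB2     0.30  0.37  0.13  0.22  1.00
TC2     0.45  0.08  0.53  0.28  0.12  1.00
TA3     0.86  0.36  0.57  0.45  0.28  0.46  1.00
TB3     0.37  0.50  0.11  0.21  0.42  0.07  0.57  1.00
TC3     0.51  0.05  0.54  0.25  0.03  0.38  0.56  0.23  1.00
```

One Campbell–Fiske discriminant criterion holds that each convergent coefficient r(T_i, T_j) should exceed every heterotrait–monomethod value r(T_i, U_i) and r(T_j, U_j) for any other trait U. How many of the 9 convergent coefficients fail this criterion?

8

Each convergent coefficient versus the relevant comparison correlations:
TA (methods 1·2): 0.43 vs {0.43, 0.22, 0.67, 0.28} → fail.
TA (methods 1·3): 0.86 vs {0.43, 0.57, 0.67, 0.56} → pass.
TA (methods 2·3): 0.45 vs {0.22, 0.57, 0.28, 0.56} → fail.
TB (methods 1·2): 0.37 vs {0.43, 0.22, 0.17, 0.12} → fail.
TB (methods 1·3): 0.50 vs {0.43, 0.57, 0.17, 0.23} → fail.
TB (methods 2·3): 0.42 vs {0.22, 0.57, 0.12, 0.23} → fail.
TC (methods 1·2): 0.53 vs {0.67, 0.28, 0.17, 0.12} → fail.
TC (methods 1·3): 0.54 vs {0.67, 0.56, 0.17, 0.23} → fail.
TC (methods 2·3): 0.38 vs {0.28, 0.56, 0.12, 0.23} → fail.
8 of 9 fail.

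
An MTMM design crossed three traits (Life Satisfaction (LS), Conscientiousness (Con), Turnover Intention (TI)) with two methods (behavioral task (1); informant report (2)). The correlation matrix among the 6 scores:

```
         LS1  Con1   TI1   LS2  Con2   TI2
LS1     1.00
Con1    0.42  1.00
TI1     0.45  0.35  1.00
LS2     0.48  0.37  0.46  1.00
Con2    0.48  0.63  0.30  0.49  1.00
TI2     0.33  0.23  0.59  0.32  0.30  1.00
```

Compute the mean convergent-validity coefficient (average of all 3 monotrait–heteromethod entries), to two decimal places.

0.57

Convergent values: 0.48, 0.63, 0.59; mean = 1.70/3 = 0.57.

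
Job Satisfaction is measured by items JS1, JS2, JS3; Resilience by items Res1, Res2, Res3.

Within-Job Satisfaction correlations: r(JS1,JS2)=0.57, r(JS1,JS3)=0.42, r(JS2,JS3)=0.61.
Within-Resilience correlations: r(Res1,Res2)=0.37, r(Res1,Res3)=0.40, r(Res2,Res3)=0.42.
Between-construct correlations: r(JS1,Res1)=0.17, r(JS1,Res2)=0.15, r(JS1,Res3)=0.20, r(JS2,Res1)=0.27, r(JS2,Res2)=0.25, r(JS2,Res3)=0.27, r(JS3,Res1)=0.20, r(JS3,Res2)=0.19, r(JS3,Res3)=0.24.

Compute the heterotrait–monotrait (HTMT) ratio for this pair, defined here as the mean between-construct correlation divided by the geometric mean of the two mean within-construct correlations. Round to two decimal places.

0.47

Mean between = 1.94/9 = 0.2156.
Mean within-JS = 1.60/3 = 0.5333; mean within-Res = 1.19/3 = 0.3967.
Geometric mean = √(0.5333 × 0.3967) = 0.4600.
HTMT = 0.2156 / 0.4600 = 0.47.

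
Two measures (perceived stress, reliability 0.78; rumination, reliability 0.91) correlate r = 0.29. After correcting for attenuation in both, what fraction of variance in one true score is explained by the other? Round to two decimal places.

0.12

Disattenuated r = 0.29 / √(0.78 × 0.91) = 0.29 / 0.8425 = 0.3442.
Shared true-score variance = 0.3442² = 0.1185 ≈ 0.12.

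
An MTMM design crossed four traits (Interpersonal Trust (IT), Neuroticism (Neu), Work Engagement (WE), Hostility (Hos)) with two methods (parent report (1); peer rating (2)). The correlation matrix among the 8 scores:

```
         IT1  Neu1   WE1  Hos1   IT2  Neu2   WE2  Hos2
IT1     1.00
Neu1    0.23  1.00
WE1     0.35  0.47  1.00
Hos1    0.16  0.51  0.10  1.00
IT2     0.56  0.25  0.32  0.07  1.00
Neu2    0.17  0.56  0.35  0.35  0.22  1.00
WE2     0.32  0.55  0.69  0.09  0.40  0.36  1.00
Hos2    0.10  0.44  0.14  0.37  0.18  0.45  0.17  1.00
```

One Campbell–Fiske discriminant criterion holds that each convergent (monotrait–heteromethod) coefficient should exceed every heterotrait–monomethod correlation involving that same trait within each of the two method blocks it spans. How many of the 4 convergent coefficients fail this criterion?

Checking each validity diagonal entry against its comparison values:
IT (methods 1·2): 0.56 vs {0.23, 0.22, 0.35, 0.40, 0.16, 0.18} → pass.
Neu (methods 1·2): 0.56 vs {0.23, 0.22, 0.47, 0.36, 0.51, 0.45} → pass.
WE (methods 1·2): 0.69 vs {0.35, 0.40, 0.47, 0.36, 0.10, 0.17} → pass.
Hos (methods 1·2): 0.37 vs {0.16, 0.18, 0.51, 0.45, 0.10, 0.17} → fail.
1 of 4 fail.

1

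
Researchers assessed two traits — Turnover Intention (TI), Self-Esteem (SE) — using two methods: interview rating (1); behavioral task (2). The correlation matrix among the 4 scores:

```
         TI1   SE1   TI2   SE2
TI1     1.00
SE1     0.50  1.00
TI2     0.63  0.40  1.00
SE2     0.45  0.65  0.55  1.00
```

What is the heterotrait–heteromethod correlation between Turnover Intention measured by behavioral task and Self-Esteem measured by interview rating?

Different traits and methods: r(TI2, SE1) = 0.40.

0.40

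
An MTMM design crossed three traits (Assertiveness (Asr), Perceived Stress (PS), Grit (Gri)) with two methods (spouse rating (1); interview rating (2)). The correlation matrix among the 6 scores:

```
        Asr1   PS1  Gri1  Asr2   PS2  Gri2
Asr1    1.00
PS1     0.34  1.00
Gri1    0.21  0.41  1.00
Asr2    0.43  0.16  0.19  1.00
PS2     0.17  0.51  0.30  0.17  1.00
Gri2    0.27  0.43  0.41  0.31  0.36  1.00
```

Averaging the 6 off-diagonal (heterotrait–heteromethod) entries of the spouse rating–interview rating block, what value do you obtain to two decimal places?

0.25

HTHM values (method 1 × method 2): 0.17, 0.27, 0.16, 0.43, 0.19, 0.30; mean = 1.52/6 = 0.25.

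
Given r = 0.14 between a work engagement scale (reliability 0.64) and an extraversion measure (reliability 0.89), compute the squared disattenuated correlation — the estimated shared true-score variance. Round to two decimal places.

0.03

Disattenuated r = 0.14 / √(0.64 × 0.89) = 0.14 / 0.7547 = 0.1855.
Shared true-score variance = 0.1855² = 0.0344 ≈ 0.03.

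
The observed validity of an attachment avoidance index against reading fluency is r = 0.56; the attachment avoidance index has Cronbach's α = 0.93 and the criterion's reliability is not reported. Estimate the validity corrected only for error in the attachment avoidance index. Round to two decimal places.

0.58

Single correction: r_c = r_obs / √r_xx = 0.56 / √0.93 = 0.56 / 0.9644 ≈ 0.58.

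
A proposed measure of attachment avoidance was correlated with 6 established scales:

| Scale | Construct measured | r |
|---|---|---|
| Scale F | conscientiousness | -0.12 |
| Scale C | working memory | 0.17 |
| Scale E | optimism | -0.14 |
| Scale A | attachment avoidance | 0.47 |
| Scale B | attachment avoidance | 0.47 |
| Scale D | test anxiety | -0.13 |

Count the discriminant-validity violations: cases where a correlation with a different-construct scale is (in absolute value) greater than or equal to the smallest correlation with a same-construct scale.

0

Convergent (same construct = attachment avoidance): Scale A, Scale B.
Smallest convergent = 0.47. Discriminant |r|: 0.12, 0.17, 0.14, 0.13; count ≥ 0.47 → 0.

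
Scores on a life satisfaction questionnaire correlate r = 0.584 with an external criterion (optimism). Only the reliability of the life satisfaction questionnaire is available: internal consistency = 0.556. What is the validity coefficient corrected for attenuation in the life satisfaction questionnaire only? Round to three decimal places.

0.783

Single correction: r_c = r_obs / √r_xx = 0.584 / √0.556 = 0.584 / 0.7457 ≈ 0.783.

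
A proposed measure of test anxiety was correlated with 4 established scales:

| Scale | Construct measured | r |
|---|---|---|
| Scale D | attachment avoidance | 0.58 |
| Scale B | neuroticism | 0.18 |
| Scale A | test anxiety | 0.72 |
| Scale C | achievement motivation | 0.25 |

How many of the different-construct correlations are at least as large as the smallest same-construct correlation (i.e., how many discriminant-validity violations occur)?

0

Convergent (same construct = test anxiety): Scale A.
Smallest convergent = 0.72. Discriminant values: 0.58, 0.18, 0.25; count ≥ 0.72 → 0.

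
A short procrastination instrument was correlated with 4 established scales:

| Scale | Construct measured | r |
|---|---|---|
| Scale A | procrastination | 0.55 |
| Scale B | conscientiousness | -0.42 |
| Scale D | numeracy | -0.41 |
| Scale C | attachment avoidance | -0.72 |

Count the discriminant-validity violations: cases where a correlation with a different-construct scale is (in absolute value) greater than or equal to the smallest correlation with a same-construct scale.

1

Convergent (same construct = procrastination): Scale A.
Smallest convergent = 0.55. Discriminant |r|: 0.42, 0.41, 0.72; count ≥ 0.55 → 1.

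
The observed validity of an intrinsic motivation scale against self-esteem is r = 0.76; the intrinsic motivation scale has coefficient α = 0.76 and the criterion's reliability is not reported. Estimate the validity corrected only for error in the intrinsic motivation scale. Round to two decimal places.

Single correction: r_c = r_obs / √r_xx = 0.76 / √0.76 = 0.76 / 0.8718 ≈ 0.87.

0.87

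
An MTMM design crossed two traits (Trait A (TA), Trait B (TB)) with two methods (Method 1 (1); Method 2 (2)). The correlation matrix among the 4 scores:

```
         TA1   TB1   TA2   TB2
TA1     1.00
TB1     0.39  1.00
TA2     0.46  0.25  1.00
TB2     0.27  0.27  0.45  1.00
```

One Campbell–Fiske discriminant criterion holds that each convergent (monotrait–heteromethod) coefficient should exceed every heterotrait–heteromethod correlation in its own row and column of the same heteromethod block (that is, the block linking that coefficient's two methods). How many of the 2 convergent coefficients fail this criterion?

Each convergent coefficient versus the relevant comparison correlations:
TA (methods 1·2): 0.46 vs {0.27, 0.25} → pass.
TB (methods 1·2): 0.27 vs {0.25, 0.27} → fail.
1 of 2 fail.

1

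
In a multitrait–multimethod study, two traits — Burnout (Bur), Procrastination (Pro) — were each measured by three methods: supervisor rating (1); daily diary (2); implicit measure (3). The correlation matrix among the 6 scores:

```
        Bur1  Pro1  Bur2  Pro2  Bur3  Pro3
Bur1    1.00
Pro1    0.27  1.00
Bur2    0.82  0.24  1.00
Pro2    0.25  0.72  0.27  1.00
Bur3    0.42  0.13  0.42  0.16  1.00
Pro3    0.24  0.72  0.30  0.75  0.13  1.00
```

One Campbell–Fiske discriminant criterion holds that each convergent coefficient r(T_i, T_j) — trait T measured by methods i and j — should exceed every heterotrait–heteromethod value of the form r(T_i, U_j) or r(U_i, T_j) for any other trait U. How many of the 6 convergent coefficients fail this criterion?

0

Convergent coefficients and their comparison sets:
Bur (methods 1·2): 0.82 vs {0.25, 0.24} → pass.
Bur (methods 1·3): 0.42 vs {0.24, 0.13} → pass.
Bur (methods 2·3): 0.42 vs {0.30, 0.16} → pass.
Pro (methods 1·2): 0.72 vs {0.24, 0.25} → pass.
Pro (methods 1·3): 0.72 vs {0.13, 0.24} → pass.
Pro (methods 2·3): 0.75 vs {0.16, 0.30} → pass.
0 of 6 fail.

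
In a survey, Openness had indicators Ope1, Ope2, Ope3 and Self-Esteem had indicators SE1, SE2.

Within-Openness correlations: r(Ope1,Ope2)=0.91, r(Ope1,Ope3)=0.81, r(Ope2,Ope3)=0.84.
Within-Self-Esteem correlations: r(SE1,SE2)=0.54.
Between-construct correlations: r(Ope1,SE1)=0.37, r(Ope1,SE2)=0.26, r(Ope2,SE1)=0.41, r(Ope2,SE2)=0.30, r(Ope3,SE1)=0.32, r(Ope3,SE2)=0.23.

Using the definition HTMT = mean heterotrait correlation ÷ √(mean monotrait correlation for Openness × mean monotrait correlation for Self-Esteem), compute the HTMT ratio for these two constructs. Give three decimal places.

0.464

Mean heterotrait r = 1.89/6 = 0.3150.
Mean within-Ope = 2.56/3 = 0.8533; mean within-SE = 0.54/1 = 0.5400.
Geometric mean = √(0.8533 × 0.5400) = 0.6788.
HTMT = 0.3150 / 0.6788 = 0.464.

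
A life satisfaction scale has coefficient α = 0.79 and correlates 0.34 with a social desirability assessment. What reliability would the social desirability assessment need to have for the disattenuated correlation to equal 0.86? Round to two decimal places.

0.20

r_true = r_obs / √(r_xx · r_yy) ⇒ 0.86 = 0.34 / √(0.79 · r_yy).
√(0.79 · r_yy) = 0.34 / 0.86 = 0.3953; 0.79 · r_yy = 0.1563; r_yy = 0.1563 / 0.79 ≈ 0.20.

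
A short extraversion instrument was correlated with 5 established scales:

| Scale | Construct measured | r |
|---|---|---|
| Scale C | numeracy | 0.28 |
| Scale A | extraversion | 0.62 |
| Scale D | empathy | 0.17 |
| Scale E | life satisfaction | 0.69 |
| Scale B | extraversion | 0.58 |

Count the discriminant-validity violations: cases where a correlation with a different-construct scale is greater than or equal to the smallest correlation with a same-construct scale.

Convergent (same construct = extraversion): Scale A, Scale B.
Smallest convergent = 0.58. Discriminant values: 0.28, 0.17, 0.69; count ≥ 0.58 → 1.

1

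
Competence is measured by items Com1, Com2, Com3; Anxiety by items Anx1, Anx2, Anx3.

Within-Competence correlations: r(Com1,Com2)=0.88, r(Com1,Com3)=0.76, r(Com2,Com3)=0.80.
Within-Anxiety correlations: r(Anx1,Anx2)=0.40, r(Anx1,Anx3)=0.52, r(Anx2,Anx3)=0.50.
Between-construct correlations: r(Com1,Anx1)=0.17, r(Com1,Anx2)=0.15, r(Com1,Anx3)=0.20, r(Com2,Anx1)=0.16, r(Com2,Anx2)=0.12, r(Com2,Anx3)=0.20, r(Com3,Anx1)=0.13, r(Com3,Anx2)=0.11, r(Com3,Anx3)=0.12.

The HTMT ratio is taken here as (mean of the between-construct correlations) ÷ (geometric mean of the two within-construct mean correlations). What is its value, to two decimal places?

Between-construct mean = 1.36/9 = 0.1511.
Mean within-Com = 2.44/3 = 0.8133; mean within-Anx = 1.42/3 = 0.4733.
Geometric mean = √(0.8133 × 0.4733) = 0.6204.
HTMT = 0.1511 / 0.6204 = 0.24.

0.24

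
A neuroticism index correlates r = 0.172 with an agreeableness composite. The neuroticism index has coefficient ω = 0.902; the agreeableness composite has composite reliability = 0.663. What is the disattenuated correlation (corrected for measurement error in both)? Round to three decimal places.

0.222

r_true = r_obs / √(r_xx · r_yy) = 0.172 / √(0.902 × 0.663) = 0.172 / √0.598026 = 0.172 / 0.7733 ≈ 0.222.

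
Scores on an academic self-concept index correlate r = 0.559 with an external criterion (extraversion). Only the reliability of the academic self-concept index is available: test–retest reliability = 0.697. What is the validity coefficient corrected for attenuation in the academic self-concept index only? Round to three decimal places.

0.670

Single correction: r_c = r_obs / √r_xx = 0.559 / √0.697 = 0.559 / 0.8349 ≈ 0.670.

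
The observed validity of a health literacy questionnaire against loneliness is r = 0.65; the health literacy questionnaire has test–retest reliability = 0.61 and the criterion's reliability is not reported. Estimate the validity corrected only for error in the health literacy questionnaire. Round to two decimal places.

Single correction: r_c = r_obs / √r_xx = 0.65 / √0.61 = 0.65 / 0.7810 ≈ 0.83.

0.83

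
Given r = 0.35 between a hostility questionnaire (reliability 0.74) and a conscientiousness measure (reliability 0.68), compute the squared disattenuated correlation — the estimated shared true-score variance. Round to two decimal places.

Disattenuated r = 0.35 / √(0.74 × 0.68) = 0.35 / 0.7094 = 0.4934.
Shared true-score variance = 0.4934² = 0.2434 ≈ 0.24.

0.24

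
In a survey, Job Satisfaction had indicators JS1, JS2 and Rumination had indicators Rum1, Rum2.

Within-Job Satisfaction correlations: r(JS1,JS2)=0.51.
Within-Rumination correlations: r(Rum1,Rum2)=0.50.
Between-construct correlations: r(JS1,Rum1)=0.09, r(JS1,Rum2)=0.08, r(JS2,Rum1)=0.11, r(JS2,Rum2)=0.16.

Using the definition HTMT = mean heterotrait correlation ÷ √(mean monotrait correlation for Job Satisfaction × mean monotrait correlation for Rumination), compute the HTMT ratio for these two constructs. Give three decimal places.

0.218

Mean between = 0.44/4 = 0.1100.
Mean within-JS = 0.51/1 = 0.5100; mean within-Rum = 0.50/1 = 0.5000.
Geometric mean = √(0.5100 × 0.5000) = 0.5050.
HTMT = 0.1100 / 0.5050 = 0.218.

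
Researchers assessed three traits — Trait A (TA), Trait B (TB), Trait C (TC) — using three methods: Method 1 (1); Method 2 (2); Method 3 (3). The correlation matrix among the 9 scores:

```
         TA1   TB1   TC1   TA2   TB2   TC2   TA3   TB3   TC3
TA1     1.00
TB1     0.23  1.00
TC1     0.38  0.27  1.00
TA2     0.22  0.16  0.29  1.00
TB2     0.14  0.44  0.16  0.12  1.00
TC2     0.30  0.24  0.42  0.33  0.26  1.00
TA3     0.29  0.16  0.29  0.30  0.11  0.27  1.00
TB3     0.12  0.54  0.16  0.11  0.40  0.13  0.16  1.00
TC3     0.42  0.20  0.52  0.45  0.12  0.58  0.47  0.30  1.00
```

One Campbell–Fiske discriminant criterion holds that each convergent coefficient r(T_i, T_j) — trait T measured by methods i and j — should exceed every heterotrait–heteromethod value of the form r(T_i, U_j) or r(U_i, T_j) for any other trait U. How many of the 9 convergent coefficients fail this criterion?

Convergent coefficients and their comparison sets:
TA (methods 1·2): 0.22 vs {0.14, 0.16, 0.30, 0.29} → fail.
TA (methods 1·3): 0.29 vs {0.12, 0.16, 0.42, 0.29} → fail.
TA (methods 2·3): 0.30 vs {0.11, 0.11, 0.45, 0.27} → fail.
TB (methods 1·2): 0.44 vs {0.16, 0.14, 0.24, 0.16} → pass.
TB (methods 1·3): 0.54 vs {0.16, 0.12, 0.20, 0.16} → pass.
TB (methods 2·3): 0.40 vs {0.11, 0.11, 0.12, 0.13} → pass.
TC (methods 1·2): 0.42 vs {0.29, 0.30, 0.16, 0.24} → pass.
TC (methods 1·3): 0.52 vs {0.29, 0.42, 0.16, 0.20} → pass.
TC (methods 2·3): 0.58 vs {0.27, 0.45, 0.13, 0.12} → pass.
3 of 9 fail.

3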